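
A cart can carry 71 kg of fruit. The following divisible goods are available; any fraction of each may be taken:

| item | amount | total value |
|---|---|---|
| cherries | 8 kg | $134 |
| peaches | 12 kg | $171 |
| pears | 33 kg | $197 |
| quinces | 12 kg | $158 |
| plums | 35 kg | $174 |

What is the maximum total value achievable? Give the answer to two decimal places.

Take in order of value per unit:
- cherries (134/8 per unit): all 8 → value 134, running total 134.00
- peaches (171/12 per unit): all 12 → value 171, running total 305.00
- quinces (158/12 per unit): all 12 → value 158, running total 463.00
- pears (197/33 per unit): all 33 → value 197, running total 660.00
- plums (174/35 per unit): 6 of 35 → value 6×174/35 = 29.8286, running total 689.83
Total 689.83.

689.83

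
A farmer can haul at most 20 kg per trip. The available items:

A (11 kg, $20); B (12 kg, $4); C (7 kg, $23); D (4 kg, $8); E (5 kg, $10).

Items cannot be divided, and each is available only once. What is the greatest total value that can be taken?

$43

Check high-value combinations within 20 kg:
- A+C: weight 11+7=18, value 20+23=43
- C+D+E: weight 7+4+5=16, value 23+8+10=41
- A+D+E: weight 11+4+5=20, value 20+8+10=38
- C+E: weight 7+5=12, value 23+10=33
Best: $43.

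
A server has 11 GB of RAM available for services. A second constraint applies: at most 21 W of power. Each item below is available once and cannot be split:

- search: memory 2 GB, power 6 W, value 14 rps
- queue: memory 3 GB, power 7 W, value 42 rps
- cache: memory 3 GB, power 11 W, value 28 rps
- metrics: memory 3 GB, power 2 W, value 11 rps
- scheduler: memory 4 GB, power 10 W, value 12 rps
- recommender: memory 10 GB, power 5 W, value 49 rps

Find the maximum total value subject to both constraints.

81 rps

Feasible sets respecting both limits:
- queue+cache+metrics: memory 9, power 20, value 81
- queue+cache: memory 6, power 18, value 70
- search+queue+metrics: memory 8, power 15, value 67
- queue+metrics+scheduler: memory 10, power 19, value 65
Best: 81 rps.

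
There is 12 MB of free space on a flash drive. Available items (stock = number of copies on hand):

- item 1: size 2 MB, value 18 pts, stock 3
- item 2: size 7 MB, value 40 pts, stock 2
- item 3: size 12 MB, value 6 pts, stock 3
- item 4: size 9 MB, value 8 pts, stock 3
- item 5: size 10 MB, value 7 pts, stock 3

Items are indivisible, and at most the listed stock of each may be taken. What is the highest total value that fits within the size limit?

Best selections within size 12 and stock limits:
- 2×item 1 + 1×item 2: size 11, value 76
- 1×item 1 + 1×item 2: size 9, value 58
Best: 76 pts.

76 pts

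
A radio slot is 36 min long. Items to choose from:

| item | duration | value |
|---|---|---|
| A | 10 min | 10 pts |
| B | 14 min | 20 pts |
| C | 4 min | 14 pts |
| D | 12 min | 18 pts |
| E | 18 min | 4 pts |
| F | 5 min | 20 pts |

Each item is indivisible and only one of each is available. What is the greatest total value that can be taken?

Check high-value combinations within 36 min:
- B+C+D+F: duration 14+4+12+5=35, value 20+14+18+20=72
- A+B+C+F: duration 10+14+4+5=33, value 10+20+14+20=64
- A+C+D+F: duration 10+4+12+5=31, value 10+14+18+20=62
- B+D+F: duration 14+12+5=31, value 20+18+20=58
Best: 72 pts.

72 pts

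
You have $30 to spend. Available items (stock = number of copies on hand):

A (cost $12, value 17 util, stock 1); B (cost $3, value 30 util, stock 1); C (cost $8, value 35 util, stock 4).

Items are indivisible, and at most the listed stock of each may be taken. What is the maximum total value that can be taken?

Top feasible selections:
- 1×B + 3×C: cost 27, value 135
- 3×C: cost 24, value 105
Best: 135 util.

135 util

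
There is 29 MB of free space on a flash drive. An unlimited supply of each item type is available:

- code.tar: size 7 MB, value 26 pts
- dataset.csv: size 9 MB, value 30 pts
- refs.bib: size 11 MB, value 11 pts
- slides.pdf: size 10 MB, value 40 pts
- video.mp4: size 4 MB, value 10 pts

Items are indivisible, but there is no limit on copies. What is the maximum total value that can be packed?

110 pts

Best value-per-unit is slides.pdf at 40/10; filling with it alone gives 2×40 = 80.
Optimal mix: 1×dataset.csv + 2×slides.pdf → size 29, value 110.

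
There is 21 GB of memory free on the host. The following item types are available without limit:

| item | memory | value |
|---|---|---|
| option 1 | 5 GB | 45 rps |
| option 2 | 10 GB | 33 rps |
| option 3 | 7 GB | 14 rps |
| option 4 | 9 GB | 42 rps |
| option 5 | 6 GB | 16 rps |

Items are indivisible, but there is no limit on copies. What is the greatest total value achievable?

180 rps

Best value-per-unit is option 1 at 45/5, and filling with it alone uses memory 4×5=20. No mix of the others beats 4×45 = 180.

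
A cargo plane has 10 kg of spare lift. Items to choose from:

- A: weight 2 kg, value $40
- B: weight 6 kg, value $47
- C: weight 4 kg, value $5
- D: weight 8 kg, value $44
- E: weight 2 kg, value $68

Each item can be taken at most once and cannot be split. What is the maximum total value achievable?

$155

This is a 0/1 knapsack; check combinations near the capacity.
- A+B+E: weight 2+6+2=10, value 40+47+68=155
- B+E: weight 6+2=8, value 47+68=115
- A+C+E: weight 2+4+2=8, value 40+5+68=113
- D+E: weight 8+2=10, value 44+68=112
- A+E: weight 2+2=4, value 40+68=108
Best: $155.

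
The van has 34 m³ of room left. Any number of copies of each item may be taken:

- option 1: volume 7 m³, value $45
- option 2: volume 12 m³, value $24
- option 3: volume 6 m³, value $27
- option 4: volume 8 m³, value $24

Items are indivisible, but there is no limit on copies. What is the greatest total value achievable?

$207

Best value-per-unit is option 1 at 45/7; filling with it alone gives 4×45 = 180.
Optimal mix: 4×option 1 + 1×option 3 → volume 34, value 207.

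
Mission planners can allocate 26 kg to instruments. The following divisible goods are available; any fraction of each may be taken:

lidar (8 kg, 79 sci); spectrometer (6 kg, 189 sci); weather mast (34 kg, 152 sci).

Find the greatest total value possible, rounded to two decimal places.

321.65

Take in order of value per unit:
- spectrometer (189/6 per unit): all 6 → value 189, running total 189.00
- lidar (79/8 per unit): all 8 → value 79, running total 268.00
- weather mast (152/34 per unit): 12 of 34 → value 12×152/34 = 53.6471, running total 321.65
Total 321.65.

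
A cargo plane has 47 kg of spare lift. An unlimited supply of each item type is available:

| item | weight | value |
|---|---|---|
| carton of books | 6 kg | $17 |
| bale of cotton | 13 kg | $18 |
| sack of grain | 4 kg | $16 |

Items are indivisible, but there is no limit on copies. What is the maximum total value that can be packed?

Best value-per-unit is sack of grain at 16/4; filling with it alone gives 11×16 = 176.
Optimal mix: 1×carton of books + 10×sack of grain → weight 46, value 177.

$177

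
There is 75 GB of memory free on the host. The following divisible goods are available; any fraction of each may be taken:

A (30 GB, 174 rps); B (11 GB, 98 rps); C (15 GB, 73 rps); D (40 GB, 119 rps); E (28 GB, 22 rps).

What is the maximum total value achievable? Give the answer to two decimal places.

401.53

Take in order of value per unit:
- B (98/11 per unit): all 11 → value 98, running total 98.00
- A (174/30 per unit): all 30 → value 174, running total 272.00
- C (73/15 per unit): all 15 → value 73, running total 345.00
- D (119/40 per unit): 19 of 40 → value 19×119/40 = 56.5250, running total 401.53
Total 401.53.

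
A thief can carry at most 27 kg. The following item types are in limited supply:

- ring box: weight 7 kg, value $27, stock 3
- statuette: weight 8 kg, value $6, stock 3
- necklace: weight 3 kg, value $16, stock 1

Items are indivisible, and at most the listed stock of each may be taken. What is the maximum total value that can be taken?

$97

Top feasible selections:
- 3×ring box + 1×necklace: weight 24, value 97
- 3×ring box: weight 21, value 81
- 2×ring box + 1×statuette + 1×necklace: weight 25, value 76
Best: $97.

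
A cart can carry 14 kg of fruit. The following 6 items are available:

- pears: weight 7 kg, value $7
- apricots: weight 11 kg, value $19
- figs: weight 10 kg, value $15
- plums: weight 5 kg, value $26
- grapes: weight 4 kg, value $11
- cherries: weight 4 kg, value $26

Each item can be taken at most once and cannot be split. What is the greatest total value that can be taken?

This is a 0/1 knapsack; check combinations near the capacity.
- plums+grapes+cherries: weight 5+4+4=13, value 26+11+26=63
- plums+cherries: weight 5+4=9, value 26+26=52
- figs+cherries: weight 10+4=14, value 15+26=41
Best: $63.

$63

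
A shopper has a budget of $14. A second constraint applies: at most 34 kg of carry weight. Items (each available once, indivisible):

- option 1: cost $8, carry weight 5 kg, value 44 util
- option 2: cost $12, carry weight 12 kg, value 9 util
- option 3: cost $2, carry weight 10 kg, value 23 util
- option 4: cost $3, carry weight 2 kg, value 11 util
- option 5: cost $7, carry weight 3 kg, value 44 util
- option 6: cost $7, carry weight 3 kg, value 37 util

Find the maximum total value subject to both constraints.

Feasible sets respecting both limits:
- option 5+option 6: cost 14, carry weight 6, value 81
- option 1+option 3+option 4: cost 13, carry weight 17, value 78
- option 3+option 4+option 5: cost 12, carry weight 15, value 78
Best: 81 util.

81 util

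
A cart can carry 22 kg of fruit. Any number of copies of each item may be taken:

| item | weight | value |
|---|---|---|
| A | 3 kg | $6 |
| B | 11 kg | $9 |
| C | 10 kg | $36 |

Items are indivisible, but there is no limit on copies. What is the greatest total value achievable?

$72

Best value-per-unit is C at 36/10, and filling with it alone uses weight 2×10=20. No mix of the others beats 2×36 = 72.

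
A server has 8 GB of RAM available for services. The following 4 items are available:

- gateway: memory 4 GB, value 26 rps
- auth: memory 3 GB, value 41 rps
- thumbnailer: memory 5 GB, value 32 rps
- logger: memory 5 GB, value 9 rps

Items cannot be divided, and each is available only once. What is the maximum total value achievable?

73 rps

Check high-value combinations within 8 GB:
- auth+thumbnailer: memory 3+5=8, value 41+32=73
- gateway+auth: memory 4+3=7, value 26+41=67
- auth+logger: memory 3+5=8, value 41+9=50
- auth: memory 3, value 41
- thumbnailer: memory 5, value 32
Best: 73 rps.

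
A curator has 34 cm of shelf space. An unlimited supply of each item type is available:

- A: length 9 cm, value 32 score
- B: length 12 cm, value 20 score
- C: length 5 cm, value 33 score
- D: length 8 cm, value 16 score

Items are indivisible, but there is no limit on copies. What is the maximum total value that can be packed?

Best value-per-unit is C at 33/5, and filling with it alone uses length 6×5=30. No mix of the others beats 6×33 = 198.

198 score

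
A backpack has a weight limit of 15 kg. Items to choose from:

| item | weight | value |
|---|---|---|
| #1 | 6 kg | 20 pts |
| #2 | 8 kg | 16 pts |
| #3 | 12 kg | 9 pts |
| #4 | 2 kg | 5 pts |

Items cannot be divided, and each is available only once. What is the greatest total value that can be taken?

This is a 0/1 knapsack; check combinations near the capacity.
- #1+#2: weight 6+8=14, value 20+16=36
- #1+#4: weight 6+2=8, value 20+5=25
- #2+#4: weight 8+2=10, value 16+5=21
- #1: weight 6, value 20
- #2: weight 8, value 16
Best: 36 pts.

36 pts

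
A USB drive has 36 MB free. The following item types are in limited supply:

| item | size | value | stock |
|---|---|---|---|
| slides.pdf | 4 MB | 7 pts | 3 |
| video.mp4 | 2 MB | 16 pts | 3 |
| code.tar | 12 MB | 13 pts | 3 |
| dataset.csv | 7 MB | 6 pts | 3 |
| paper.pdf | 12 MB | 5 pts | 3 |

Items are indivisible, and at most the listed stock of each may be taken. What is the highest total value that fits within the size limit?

Top feasible selections:
- 3×slides.pdf + 3×video.mp4 + 1×code.tar: size 30, value 82
- 3×slides.pdf + 3×video.mp4 + 2×dataset.csv: size 32, value 81
- 2×slides.pdf + 3×video.mp4 + 1×code.tar + 1×dataset.csv: size 33, value 81
- 1×slides.pdf + 3×video.mp4 + 2×code.tar: size 34, value 81
Best: 82 pts.

82 pts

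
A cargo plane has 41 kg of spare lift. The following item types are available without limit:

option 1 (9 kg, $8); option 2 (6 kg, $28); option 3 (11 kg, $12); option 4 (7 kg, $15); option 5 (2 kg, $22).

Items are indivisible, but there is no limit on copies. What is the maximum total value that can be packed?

$440

Best value-per-unit is option 5 at 22/2, and filling with it alone uses weight 20×2=40. No mix of the others beats 20×22 = 440.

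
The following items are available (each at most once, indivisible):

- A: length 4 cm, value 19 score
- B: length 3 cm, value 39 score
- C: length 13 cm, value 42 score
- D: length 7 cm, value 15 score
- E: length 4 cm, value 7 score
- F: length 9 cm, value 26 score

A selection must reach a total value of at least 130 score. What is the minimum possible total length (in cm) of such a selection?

Subsets with value ≥ 130, sorted by total length:
- A+B+C+E+F: length 33, value 133
- A+B+C+D+F: length 36, value 141
Minimum length: 33 cm.

33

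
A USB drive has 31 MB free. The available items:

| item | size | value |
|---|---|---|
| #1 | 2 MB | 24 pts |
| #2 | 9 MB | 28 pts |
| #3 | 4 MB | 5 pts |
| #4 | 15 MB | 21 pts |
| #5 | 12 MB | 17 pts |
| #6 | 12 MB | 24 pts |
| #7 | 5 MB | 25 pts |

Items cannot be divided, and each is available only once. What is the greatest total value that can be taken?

101 pts

Check high-value combinations within 31 MB:
- #1+#2+#6+#7: size 2+9+12+5=28, value 24+28+24+25=101
- #1+#2+#4+#7: size 2+9+15+5=31, value 24+28+21+25=98
- #1+#2+#5+#7: size 2+9+12+5=28, value 24+28+17+25=94
Best: 101 pts.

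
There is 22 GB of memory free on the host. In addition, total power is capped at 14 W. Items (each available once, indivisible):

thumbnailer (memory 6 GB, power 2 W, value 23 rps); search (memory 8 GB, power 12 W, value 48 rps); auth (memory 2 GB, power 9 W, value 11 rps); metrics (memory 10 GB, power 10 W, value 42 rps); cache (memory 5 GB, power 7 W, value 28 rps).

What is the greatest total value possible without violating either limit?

Feasible sets respecting both limits:
- thumbnailer+search: memory 14, power 14, value 71
- thumbnailer+metrics: memory 16, power 12, value 65
- thumbnailer+cache: memory 11, power 9, value 51
- search: memory 8, power 12, value 48
Best: 71 rps.

71 rps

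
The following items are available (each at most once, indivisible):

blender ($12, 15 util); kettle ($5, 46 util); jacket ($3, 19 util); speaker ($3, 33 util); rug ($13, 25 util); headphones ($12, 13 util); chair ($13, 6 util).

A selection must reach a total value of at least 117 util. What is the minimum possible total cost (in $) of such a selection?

24

Subsets with value ≥ 117, sorted by total cost:
- kettle+jacket+speaker+rug: cost 24, value 123
- blender+kettle+speaker+rug: cost 33, value 119
- kettle+speaker+rug+headphones: cost 33, value 117
- blender+kettle+jacket+speaker+headphones: cost 35, value 126
Minimum cost: 24 $.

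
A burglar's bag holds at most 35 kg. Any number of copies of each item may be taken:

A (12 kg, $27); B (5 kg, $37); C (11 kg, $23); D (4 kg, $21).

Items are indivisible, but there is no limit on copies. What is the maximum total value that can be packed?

$259

Best value-per-unit is B at 37/5, and filling with it alone uses weight 7×5=35. No mix of the others beats 7×37 = 259.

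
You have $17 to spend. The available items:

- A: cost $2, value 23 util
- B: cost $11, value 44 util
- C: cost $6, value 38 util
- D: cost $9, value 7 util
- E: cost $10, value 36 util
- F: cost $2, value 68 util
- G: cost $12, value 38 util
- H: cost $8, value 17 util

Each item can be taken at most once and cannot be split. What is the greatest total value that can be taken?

Check high-value combinations within $17:
- A+B+F: cost 2+11+2=15, value 23+44+68=135
- A+C+F: cost 2+6+2=10, value 23+38+68=129
- A+F+G: cost 2+2+12=16, value 23+68+38=129
- A+E+F: cost 2+10+2=14, value 23+36+68=127
- C+F+H: cost 6+2+8=16, value 38+68+17=123
Best: 135 util.

135 util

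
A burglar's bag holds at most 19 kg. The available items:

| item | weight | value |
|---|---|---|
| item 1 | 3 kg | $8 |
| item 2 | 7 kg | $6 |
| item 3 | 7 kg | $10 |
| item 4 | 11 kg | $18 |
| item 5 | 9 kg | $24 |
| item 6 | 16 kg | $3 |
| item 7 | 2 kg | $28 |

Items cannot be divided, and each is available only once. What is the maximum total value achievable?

$62

Check high-value combinations within 19 kg:
- item 3+item 5+item 7: weight 7+9+2=18, value 10+24+28=62
- item 1+item 5+item 7: weight 3+9+2=14, value 8+24+28=60
- item 2+item 5+item 7: weight 7+9+2=18, value 6+24+28=58
Best: $62.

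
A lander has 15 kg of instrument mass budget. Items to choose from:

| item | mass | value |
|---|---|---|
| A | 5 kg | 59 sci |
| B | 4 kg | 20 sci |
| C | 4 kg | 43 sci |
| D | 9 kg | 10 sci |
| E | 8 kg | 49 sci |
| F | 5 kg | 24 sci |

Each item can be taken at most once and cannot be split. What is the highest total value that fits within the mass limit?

Check high-value combinations within 15 kg:
- A+C+F: mass 5+4+5=14, value 59+43+24=126
- A+B+C: mass 5+4+4=13, value 59+20+43=122
- A+E: mass 5+8=13, value 59+49=108
Best: 126 sci.

126 sci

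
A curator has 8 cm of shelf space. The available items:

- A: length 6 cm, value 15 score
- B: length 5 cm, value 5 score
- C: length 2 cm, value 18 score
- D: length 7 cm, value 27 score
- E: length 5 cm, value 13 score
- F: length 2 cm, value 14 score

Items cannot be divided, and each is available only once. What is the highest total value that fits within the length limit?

33 score

Check high-value combinations within 8 cm:
- A+C: length 6+2=8, value 15+18=33
- C+F: length 2+2=4, value 18+14=32
- C+E: length 2+5=7, value 18+13=31
Best: 33 score.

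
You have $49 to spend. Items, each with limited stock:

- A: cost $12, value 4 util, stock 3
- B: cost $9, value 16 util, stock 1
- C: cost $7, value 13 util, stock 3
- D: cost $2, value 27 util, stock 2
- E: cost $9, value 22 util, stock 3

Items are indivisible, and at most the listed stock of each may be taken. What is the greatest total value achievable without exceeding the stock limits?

Top feasible selections:
- 1×B + 1×C + 2×D + 3×E: cost 47, value 149
- 2×C + 2×D + 3×E: cost 45, value 146
- 1×B + 2×C + 2×D + 2×E: cost 45, value 140
Best: 149 util.

149 util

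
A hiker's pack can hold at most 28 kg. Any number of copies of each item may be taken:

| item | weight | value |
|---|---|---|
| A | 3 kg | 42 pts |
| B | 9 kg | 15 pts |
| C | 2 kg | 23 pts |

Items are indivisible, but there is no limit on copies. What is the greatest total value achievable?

Best value-per-unit is A at 42/3; filling with it alone gives 9×42 = 378.
Optimal mix: 8×A + 2×C → weight 28, value 382.

382 pts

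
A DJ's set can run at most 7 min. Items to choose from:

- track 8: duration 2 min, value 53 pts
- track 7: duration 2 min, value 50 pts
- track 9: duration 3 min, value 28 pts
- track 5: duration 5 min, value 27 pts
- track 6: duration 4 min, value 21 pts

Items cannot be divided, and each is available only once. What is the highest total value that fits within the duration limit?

Check high-value combinations within 7 min:
- track 8+track 7+track 9: duration 2+2+3=7, value 53+50+28=131
- track 8+track 7: duration 2+2=4, value 53+50=103
- track 8+track 9: duration 2+3=5, value 53+28=81
Best: 131 pts.

131 pts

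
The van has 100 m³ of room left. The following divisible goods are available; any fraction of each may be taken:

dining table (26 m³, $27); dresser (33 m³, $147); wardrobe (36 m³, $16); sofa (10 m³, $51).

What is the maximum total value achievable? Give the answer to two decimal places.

Take in order of value per unit:
- sofa (51/10 per unit): all 10 → value 51, running total 51.00
- dresser (147/33 per unit): all 33 → value 147, running total 198.00
- dining table (27/26 per unit): all 26 → value 27, running total 225.00
- wardrobe (16/36 per unit): 31 of 36 → value 31×16/36 = 13.7778, running total 238.78
Total 238.78.

238.78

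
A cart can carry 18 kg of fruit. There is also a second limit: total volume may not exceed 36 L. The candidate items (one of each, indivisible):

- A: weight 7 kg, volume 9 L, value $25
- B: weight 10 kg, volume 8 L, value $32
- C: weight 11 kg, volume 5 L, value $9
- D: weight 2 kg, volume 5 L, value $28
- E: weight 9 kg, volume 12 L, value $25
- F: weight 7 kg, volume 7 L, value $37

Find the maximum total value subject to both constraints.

$90

Feasible sets respecting both limits:
- A+D+F: weight 16, volume 21, value 90
- D+E+F: weight 18, volume 24, value 90
- A+D+E: weight 18, volume 26, value 78
- B+F: weight 17, volume 15, value 69
Best: $90.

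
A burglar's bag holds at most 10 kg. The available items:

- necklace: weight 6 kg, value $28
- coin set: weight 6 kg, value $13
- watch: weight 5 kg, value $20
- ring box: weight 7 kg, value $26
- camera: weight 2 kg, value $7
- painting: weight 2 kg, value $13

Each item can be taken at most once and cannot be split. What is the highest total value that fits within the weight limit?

Check high-value combinations within 10 kg:
- necklace+camera+painting: weight 6+2+2=10, value 28+7+13=48
- necklace+painting: weight 6+2=8, value 28+13=41
- watch+camera+painting: weight 5+2+2=9, value 20+7+13=40
- ring box+painting: weight 7+2=9, value 26+13=39
Best: $48.

$48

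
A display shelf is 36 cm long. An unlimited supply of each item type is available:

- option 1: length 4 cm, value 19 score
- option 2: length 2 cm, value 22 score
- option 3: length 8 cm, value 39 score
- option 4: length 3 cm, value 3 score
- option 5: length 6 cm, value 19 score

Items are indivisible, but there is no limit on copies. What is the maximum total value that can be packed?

396 score

Best value-per-unit is option 2 at 22/2, and filling with it alone uses length 18×2=36. No mix of the others beats 18×22 = 396.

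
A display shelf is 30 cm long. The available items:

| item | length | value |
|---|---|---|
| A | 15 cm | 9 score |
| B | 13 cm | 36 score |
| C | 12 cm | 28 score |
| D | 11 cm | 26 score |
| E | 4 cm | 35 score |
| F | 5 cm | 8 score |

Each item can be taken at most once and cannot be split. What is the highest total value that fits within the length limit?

Check high-value combinations within 30 cm:
- B+C+E: length 13+12+4=29, value 36+28+35=99
- B+D+E: length 13+11+4=28, value 36+26+35=97
- C+D+E: length 12+11+4=27, value 28+26+35=89
- B+E+F: length 13+4+5=22, value 36+35+8=79
- B+C+F: length 13+12+5=30, value 36+28+8=72
Best: 99 score.

99 score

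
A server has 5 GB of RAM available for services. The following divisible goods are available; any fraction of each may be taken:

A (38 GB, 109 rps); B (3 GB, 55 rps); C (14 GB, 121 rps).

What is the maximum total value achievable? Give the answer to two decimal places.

Take in order of value per unit:
- B (55/3 per unit): all 3 → value 55, running total 55.00
- C (121/14 per unit): 2 of 14 → value 2×121/14 = 17.2857, running total 72.29
Total 72.29.

72.29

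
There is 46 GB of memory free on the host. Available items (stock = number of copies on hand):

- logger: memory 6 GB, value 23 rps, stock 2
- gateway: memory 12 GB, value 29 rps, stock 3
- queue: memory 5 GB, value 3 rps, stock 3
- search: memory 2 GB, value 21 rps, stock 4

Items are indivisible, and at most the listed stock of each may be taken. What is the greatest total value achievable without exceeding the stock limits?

Best selections within memory 46 and stock limits:
- 2×logger + 2×gateway + 4×search: memory 44, value 188
- 3×gateway + 4×search: memory 44, value 171
Best: 188 rps.

188 rps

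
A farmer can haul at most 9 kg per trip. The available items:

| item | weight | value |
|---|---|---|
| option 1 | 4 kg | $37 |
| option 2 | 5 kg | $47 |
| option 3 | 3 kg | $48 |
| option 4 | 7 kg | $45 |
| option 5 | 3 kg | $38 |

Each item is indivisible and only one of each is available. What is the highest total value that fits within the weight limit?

$95

Check high-value combinations within 9 kg:
- option 2+option 3: weight 5+3=8, value 47+48=95
- option 3+option 5: weight 3+3=6, value 48+38=86
- option 1+option 3: weight 4+3=7, value 37+48=85
- option 2+option 5: weight 5+3=8, value 47+38=85
- option 1+option 2: weight 4+5=9, value 37+47=84
Best: $95.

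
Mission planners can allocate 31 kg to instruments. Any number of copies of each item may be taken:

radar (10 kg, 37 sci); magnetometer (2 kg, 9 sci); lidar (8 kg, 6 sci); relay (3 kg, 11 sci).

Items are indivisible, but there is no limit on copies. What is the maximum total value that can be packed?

Best value-per-unit is magnetometer at 9/2; filling with it alone gives 15×9 = 135.
Optimal mix: 14×magnetometer + 1×relay → mass 31, value 137.

137 sci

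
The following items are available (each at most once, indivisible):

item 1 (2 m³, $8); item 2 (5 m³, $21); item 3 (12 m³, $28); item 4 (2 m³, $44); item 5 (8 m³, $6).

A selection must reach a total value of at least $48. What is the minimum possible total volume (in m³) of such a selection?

4

Subsets with value ≥ 48, sorted by total volume:
- item 1+item 4: volume 4, value 52
- item 2+item 4: volume 7, value 65
Minimum volume: 4 m³.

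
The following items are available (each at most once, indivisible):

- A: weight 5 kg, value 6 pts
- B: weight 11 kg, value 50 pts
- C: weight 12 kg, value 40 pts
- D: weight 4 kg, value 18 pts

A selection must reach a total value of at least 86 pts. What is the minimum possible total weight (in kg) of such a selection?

Subsets with value ≥ 86, sorted by total weight:
- B+C: weight 23, value 90
- B+C+D: weight 27, value 108
- A+B+C: weight 28, value 96
- A+B+C+D: weight 32, value 114
Minimum weight: 23 kg.

23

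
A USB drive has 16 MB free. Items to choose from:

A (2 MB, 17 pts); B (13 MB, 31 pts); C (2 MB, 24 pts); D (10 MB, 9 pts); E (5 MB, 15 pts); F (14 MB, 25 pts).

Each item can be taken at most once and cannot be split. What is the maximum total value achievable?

This is a 0/1 knapsack; check combinations near the capacity.
- A+C+E: size 2+2+5=9, value 17+24+15=56
- B+C: size 13+2=15, value 31+24=55
- A+C+D: size 2+2+10=14, value 17+24+9=50
- C+F: size 2+14=16, value 24+25=49
- A+B: size 2+13=15, value 17+31=48
Best: 56 pts.

56 pts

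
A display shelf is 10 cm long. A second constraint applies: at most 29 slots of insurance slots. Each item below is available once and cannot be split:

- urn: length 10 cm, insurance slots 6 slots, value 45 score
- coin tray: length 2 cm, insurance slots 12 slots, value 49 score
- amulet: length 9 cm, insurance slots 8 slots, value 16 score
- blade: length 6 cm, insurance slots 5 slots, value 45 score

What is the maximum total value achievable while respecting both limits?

Feasible sets respecting both limits:
- coin tray+blade: length 8, insurance slots 17, value 94
- coin tray: length 2, insurance slots 12, value 49
- urn: length 10, insurance slots 6, value 45
- blade: length 6, insurance slots 5, value 45
Best: 94 score.

94 score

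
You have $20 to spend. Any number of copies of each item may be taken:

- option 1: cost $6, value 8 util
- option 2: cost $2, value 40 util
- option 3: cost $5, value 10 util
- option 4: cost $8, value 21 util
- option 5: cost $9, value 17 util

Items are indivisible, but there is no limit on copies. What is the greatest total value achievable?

400 util

Best value-per-unit is option 2 at 40/2, and filling with it alone uses cost 10×2=20. No mix of the others beats 10×40 = 400.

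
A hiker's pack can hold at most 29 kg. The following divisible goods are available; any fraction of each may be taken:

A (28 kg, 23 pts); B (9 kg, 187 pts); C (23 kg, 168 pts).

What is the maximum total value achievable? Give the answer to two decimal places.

Take in order of value per unit:
- B (187/9 per unit): all 9 → value 187, running total 187.00
- C (168/23 per unit): 20 of 23 → value 20×168/23 = 146.0870, running total 333.09
Total 333.09.

333.09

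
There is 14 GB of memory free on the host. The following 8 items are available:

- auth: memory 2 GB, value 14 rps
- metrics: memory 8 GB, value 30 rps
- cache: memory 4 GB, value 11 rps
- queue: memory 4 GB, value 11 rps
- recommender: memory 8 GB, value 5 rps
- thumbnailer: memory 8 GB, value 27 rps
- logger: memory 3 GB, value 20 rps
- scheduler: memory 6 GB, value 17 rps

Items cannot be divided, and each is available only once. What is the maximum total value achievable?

Check high-value combinations within 14 GB:
- auth+metrics+logger: memory 2+8+3=13, value 14+30+20=64
- auth+thumbnailer+logger: memory 2+8+3=13, value 14+27+20=61
- auth+cache+queue+logger: memory 2+4+4+3=13, value 14+11+11+20=56
Best: 64 rps.

64 rps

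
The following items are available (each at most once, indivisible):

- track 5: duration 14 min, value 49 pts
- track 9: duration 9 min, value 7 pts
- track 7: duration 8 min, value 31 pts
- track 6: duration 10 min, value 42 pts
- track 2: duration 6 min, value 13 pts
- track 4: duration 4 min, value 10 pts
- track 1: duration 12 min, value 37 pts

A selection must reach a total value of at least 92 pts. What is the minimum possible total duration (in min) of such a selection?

Subsets with value ≥ 92, sorted by total duration:
- track 5+track 6+track 4: duration 28, value 101
- track 7+track 6+track 2+track 4: duration 28, value 96
Minimum duration: 28 min.

28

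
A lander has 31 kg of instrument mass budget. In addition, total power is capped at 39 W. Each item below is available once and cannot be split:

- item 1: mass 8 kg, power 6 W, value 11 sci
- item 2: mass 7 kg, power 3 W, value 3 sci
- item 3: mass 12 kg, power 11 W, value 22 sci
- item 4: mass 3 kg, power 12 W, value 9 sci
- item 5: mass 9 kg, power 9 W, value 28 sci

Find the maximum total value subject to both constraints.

62 sci

Feasible sets respecting both limits:
- item 2+item 3+item 4+item 5: mass 31, power 35, value 62
- item 1+item 3+item 5: mass 29, power 26, value 61
- item 3+item 4+item 5: mass 24, power 32, value 59
- item 2+item 3+item 5: mass 28, power 23, value 53
Best: 62 sci.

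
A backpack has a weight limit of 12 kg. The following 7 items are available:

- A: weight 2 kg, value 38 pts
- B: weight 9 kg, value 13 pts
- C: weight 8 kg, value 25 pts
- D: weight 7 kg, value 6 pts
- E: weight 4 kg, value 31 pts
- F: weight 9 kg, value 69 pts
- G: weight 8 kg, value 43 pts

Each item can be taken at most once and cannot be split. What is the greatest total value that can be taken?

107 pts

Check high-value combinations within 12 kg:
- A+F: weight 2+9=11, value 38+69=107
- A+G: weight 2+8=10, value 38+43=81
- E+G: weight 4+8=12, value 31+43=74
- A+E: weight 2+4=6, value 38+31=69
- F: weight 9, value 69
Best: 107 pts.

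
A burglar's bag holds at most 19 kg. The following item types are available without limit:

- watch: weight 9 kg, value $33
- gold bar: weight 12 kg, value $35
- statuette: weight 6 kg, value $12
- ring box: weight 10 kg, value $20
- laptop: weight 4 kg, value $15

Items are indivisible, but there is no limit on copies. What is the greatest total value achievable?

$66

Best value-per-unit is laptop at 15/4; filling with it alone gives 4×15 = 60.
Optimal mix: 2×watch → weight 18, value 66.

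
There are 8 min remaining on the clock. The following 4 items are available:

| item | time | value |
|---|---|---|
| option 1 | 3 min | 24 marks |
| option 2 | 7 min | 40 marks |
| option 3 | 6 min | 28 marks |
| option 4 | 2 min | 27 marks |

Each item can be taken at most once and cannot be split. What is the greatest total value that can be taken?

55 marks

Check high-value combinations within 8 min:
- option 3+option 4: time 6+2=8, value 28+27=55
- option 1+option 4: time 3+2=5, value 24+27=51
- option 2: time 7, value 40
- option 3: time 6, value 28
- option 4: time 2, value 27
Best: 55 marks.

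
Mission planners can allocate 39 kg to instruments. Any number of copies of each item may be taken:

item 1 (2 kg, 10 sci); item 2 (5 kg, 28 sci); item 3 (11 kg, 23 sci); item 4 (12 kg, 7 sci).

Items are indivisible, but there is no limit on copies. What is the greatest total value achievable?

Best value-per-unit is item 2 at 28/5; filling with it alone gives 7×28 = 196.
Optimal mix: 2×item 1 + 7×item 2 → mass 39, value 216.

216 sci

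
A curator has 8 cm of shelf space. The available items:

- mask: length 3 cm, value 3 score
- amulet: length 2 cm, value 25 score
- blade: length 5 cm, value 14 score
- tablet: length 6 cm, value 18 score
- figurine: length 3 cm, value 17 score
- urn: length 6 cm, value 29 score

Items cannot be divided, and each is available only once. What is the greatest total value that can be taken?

54 score

Check high-value combinations within 8 cm:
- amulet+urn: length 2+6=8, value 25+29=54
- mask+amulet+figurine: length 3+2+3=8, value 3+25+17=45
- amulet+tablet: length 2+6=8, value 25+18=43
- amulet+figurine: length 2+3=5, value 25+17=42
Best: 54 score.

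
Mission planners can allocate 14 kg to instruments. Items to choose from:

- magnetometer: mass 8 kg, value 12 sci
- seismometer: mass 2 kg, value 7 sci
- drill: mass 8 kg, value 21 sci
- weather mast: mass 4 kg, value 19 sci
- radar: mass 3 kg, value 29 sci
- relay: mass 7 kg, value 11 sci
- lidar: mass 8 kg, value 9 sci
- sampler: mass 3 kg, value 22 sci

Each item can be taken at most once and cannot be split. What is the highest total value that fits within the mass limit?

77 sci

This is a 0/1 knapsack; check combinations near the capacity.
- seismometer+weather mast+radar+sampler: mass 2+4+3+3=12, value 7+19+29+22=77
- drill+radar+sampler: mass 8+3+3=14, value 21+29+22=72
- weather mast+radar+sampler: mass 4+3+3=10, value 19+29+22=70
- magnetometer+radar+sampler: mass 8+3+3=14, value 12+29+22=63
- radar+relay+sampler: mass 3+7+3=13, value 29+11+22=62
Best: 77 sci.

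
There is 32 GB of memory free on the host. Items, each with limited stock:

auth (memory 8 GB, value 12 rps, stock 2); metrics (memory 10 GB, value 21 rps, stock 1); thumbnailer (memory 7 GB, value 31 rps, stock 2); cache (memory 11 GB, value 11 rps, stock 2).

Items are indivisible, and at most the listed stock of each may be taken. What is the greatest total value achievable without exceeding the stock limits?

95 rps

Top feasible selections:
- 1×auth + 1×metrics + 2×thumbnailer: memory 32, value 95
- 2×auth + 2×thumbnailer: memory 30, value 86
- 1×metrics + 2×thumbnailer: memory 24, value 83
Best: 95 rps.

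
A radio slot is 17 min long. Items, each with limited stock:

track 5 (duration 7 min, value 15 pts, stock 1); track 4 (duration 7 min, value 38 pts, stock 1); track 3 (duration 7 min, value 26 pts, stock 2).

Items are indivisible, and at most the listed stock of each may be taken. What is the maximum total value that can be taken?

64 pts

Best selections within duration 17 and stock limits:
- 1×track 4 + 1×track 3: duration 14, value 64
- 1×track 5 + 1×track 4: duration 14, value 53
- 2×track 3: duration 14, value 52
Best: 64 pts.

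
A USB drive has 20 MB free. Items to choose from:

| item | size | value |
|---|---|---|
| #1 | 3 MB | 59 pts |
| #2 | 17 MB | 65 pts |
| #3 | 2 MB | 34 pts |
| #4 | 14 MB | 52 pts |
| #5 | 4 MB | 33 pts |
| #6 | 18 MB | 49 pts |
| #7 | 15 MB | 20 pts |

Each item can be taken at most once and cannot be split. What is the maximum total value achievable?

145 pts

Check high-value combinations within 20 MB:
- #1+#3+#4: size 3+2+14=19, value 59+34+52=145
- #1+#3+#5: size 3+2+4=9, value 59+34+33=126
- #1+#2: size 3+17=20, value 59+65=124
- #3+#4+#5: size 2+14+4=20, value 34+52+33=119
Best: 145 pts.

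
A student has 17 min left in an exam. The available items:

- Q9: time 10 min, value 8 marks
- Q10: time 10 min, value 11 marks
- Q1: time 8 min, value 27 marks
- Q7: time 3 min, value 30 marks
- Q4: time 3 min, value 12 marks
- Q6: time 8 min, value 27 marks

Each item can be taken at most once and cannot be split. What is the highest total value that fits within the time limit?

Check high-value combinations within 17 min:
- Q1+Q7+Q4: time 8+3+3=14, value 27+30+12=69
- Q7+Q4+Q6: time 3+3+8=14, value 30+12+27=69
- Q1+Q7: time 8+3=11, value 27+30=57
- Q7+Q6: time 3+8=11, value 30+27=57
Best: 69 marks.

69 marks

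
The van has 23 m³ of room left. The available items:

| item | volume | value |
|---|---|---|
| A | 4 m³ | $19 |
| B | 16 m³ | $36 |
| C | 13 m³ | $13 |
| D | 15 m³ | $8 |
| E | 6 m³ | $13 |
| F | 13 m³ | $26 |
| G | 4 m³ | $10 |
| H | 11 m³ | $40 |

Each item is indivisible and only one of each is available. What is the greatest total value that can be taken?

$72

Check high-value combinations within 23 m³:
- A+E+H: volume 4+6+11=21, value 19+13+40=72
- A+G+H: volume 4+4+11=19, value 19+10+40=69
- E+G+H: volume 6+4+11=21, value 13+10+40=63
Best: $72.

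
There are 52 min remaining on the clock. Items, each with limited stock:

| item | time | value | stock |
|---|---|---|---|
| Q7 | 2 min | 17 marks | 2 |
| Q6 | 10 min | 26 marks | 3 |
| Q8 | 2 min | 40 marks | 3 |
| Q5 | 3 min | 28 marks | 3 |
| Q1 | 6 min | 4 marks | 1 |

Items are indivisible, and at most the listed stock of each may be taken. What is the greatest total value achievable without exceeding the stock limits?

Best selections within time 52 and stock limits:
- 2×Q7 + 3×Q6 + 3×Q8 + 3×Q5: time 49, value 316
- 1×Q7 + 3×Q6 + 3×Q8 + 3×Q5: time 47, value 299
- 2×Q7 + 2×Q6 + 3×Q8 + 3×Q5 + 1×Q1: time 45, value 294
Best: 316 marks.

316 marks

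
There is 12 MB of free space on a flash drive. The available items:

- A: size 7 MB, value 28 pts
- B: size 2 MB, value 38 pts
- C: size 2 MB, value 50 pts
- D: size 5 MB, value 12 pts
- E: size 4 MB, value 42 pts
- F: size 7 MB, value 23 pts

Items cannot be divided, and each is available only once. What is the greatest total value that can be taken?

130 pts

Check high-value combinations within 12 MB:
- B+C+E: size 2+2+4=8, value 38+50+42=130
- A+B+C: size 7+2+2=11, value 28+38+50=116
- B+C+F: size 2+2+7=11, value 38+50+23=111
- C+D+E: size 2+5+4=11, value 50+12+42=104
Best: 130 pts.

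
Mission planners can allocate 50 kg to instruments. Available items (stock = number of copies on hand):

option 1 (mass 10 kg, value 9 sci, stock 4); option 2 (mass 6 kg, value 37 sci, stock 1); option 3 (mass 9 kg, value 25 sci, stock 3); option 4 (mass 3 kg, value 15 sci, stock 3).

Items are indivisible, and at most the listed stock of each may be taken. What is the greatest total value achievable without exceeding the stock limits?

Best selections within mass 50 and stock limits:
- 1×option 2 + 3×option 3 + 3×option 4: mass 42, value 157
- 1×option 1 + 1×option 2 + 3×option 3 + 2×option 4: mass 49, value 151
- 1×option 2 + 3×option 3 + 2×option 4: mass 39, value 142
- 1×option 1 + 1×option 2 + 2×option 3 + 3×option 4: mass 43, value 141
Best: 157 sci.

157 sci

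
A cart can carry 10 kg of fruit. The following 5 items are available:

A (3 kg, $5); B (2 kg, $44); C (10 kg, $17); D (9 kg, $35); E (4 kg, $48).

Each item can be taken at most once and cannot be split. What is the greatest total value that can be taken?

$97

This is a 0/1 knapsack; check combinations near the capacity.
- A+B+E: weight 3+2+4=9, value 5+44+48=97
- B+E: weight 2+4=6, value 44+48=92
- A+E: weight 3+4=7, value 5+48=53
- A+B: weight 3+2=5, value 5+44=49
- E: weight 4, value 48
Best: $97.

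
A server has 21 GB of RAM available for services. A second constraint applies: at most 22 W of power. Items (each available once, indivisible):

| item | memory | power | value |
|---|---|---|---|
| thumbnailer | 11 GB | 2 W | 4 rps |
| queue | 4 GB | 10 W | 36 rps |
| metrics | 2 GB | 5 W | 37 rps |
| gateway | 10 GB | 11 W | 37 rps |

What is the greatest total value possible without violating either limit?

77 rps

Feasible sets respecting both limits:
- thumbnailer+queue+metrics: memory 17, power 17, value 77
- metrics+gateway: memory 12, power 16, value 74
- queue+metrics: memory 6, power 15, value 73
Best: 77 rps.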